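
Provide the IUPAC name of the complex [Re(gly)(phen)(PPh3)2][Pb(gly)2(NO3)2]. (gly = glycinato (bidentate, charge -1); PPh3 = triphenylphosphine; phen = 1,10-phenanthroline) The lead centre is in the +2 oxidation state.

(glycinato)(1,10-phenanthroline)bis(triphenylphosphine)rhenium(III) bis(glycinato)dinitratoplumbate(II)

Pb is given as +2; the anion's ligand charges sum to -4, so the complex anion is 2−.
A 1:1 salt means the cation carries the equal and opposite charge, 2+.
Cation: ligand charges sum to -1; for the ion to be 2+, Re = +3.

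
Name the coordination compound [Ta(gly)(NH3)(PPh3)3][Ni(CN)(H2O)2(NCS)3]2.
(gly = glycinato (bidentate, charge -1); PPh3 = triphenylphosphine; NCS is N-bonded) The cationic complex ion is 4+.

The complex cation is given as 4+; its ligand charges sum to -1, so Ta = +5.
With 2 anions per cation, each anion must be 4/2 = 2−.
Anion: ligand charges sum to -4; for the ion to be 2−, Ni = +2.

ammine(glycinato)tris(triphenylphosphine)tantalum(V) diaquacyanotriisothiocyanatonickelate(II)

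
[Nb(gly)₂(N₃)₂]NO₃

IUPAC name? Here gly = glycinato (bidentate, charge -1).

diazidobis(glycinato)niobium(V) nitrate

The 1 nitrate counter-ion carries a total charge of -1, so each complex ion is 1+.
Ligand charges: 2×azido (-1 each), 2×glycinato (-1 each); total -4. So Nb + (-4) = 1+, giving Nb = +5.
Ligands are named alphabetically: azido before glycinato.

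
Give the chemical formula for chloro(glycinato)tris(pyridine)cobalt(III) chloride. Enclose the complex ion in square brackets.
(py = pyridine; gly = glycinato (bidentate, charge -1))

Ligands: 1 chloro (Cl, -1), 3 pyridine (py, neutral), 1 glycinato (gly, -1). Ligand charge sum = -2.
With Co in oxidation state +3, the complex ion is [Co...]^1+.
Charge balance with chloride (-1) requires 1 complex ion per 1 chloride.

[CoCl(gly)(py)3]Cl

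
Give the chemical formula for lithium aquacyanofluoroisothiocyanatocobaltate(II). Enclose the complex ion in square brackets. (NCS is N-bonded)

Ligands: 1 aqua (H2O, neutral), 1 isothiocyanato (NCS, -1), 1 cyano (CN, -1), 1 fluoro (F, -1). Ligand charge sum = -3.
With Co in oxidation state +2, the complex ion is [Co...]^1−.
Charge balance with lithium (+1) requires 1 complex ion per 1 lithium.

Li[Co(CN)F(H2O)(NCS)]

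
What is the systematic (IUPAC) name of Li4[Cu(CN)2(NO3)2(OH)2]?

lithium dicyanodihydroxodinitratocuprate(II)

The 4 lithium counter-ions carry a total charge of +4, so each complex ion is 4−.
Ligand charges: 2×hydroxo (-1 each), 2×nitrato (-1 each), 2×cyano (-1 each); total -6. So Cu + (-6) = 4−, giving Cu = +2.
Ligands are named alphabetically: cyano before hydroxo before nitrato.
The complex ion is anionic, so copper takes the -ate form cuprate(II).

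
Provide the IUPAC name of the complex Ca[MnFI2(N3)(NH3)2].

calcium diammineazidofluorodiiodomanganate(II)

The 1 calcium counter-ion carries a total charge of +2, so each complex ion is 2−.
Ligand charges: 2×iodo (-1 each), 1×fluoro (-1 each), 2×ammine (neutral), 1×azido (-1 each); total -4. So Mn + (-4) = 2−, giving Mn = +2.
Ligands are named alphabetically: ammine before azido before fluoro before iodo.
The complex ion is anionic, so manganese takes the -ate form manganate(II).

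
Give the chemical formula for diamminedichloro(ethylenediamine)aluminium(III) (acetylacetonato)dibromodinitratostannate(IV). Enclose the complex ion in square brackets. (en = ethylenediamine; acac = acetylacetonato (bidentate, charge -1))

Cation [Al…]: ligand charges -2, Al(III) ⇒ ion charge 1+.
Anion [Sn…]: ligand charges -5, Sn(IV) ⇒ ion charge 1−.
One 1+ cation balances one 1− anion.

[AlCl2(en)(NH3)2][Sn(acac)Br2(NO3)2]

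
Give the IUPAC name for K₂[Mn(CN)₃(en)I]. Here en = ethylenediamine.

potassium tricyano(ethylenediamine)iodomanganate(II)

The 2 potassium counter-ions carry a total charge of +2, so each complex ion is 2−.
Ligand charges: 1×iodo (-1 each), 1×ethylenediamine (neutral), 3×cyano (-1 each); total -4. So Mn + (-4) = 2−, giving Mn = +2.
Ligands are named alphabetically: cyano before ethylenediamine before iodo.
The complex ion is anionic, so manganese takes the -ate form manganate(II).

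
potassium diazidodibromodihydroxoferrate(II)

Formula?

K4[FeBr2(N3)2(OH)2]

Ligands: 2 bromo (Br, -1), 2 azido (N3, -1), 2 hydroxo (OH, -1). Ligand charge sum = -6.
With Fe in oxidation state +2, the complex ion is [Fe...]^4−.
Charge balance with potassium (+1) requires 1 complex ion per 4 potassium.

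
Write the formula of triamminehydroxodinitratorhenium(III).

[Re(NH3)3(NO3)2(OH)]

Ligands: 3 ammine (NH3, neutral), 1 hydroxo (OH, -1), 2 nitrato (NO3, -1). Ligand charge sum = -3.
With Re in oxidation state +3, the complex ion is [Re...].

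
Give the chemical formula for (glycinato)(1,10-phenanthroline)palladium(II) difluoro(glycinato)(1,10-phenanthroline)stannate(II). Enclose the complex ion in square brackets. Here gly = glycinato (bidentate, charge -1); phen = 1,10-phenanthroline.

Cation [Pd…]: ligand charges -1, Pd(II) ⇒ ion charge 1+.
Anion [Sn…]: ligand charges -3, Sn(II) ⇒ ion charge 1−.
One 1+ cation balances one 1− anion.

[Pd(gly)(phen)][SnF2(gly)(phen)]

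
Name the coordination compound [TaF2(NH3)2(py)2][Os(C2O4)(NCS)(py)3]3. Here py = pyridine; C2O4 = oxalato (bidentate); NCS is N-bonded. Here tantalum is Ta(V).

diamminedifluorobis(pyridine)tantalum(V) isothiocyanatooxalatotris(pyridine)osmate(II)

Ta is given as +5; the cation's ligand charges sum to -2, so the complex cation is 3+.
With 3 anions per cation, each anion must be 3/3 = 1−.
Anion: ligand charges sum to -3; for the ion to be 1−, Os = +2.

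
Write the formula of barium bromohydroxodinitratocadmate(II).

Ligands: 2 nitrato (NO3, -1), 1 hydroxo (OH, -1), 1 bromo (Br, -1). Ligand charge sum = -4.
With Cd in oxidation state +2, the complex ion is [Cd...]^2−.
Charge balance with barium (+2) requires 1 complex ion per 1 barium.

Ba[CdBr(NO3)2(OH)]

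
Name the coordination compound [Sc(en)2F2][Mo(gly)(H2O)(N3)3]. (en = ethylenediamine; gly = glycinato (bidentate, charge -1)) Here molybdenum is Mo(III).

Mo is given as +3; the anion's ligand charges sum to -4, so the complex anion is 1−.
A 1:1 salt means the cation carries the equal and opposite charge, 1+.
Cation: ligand charges sum to -2; for the ion to be 1+, Sc = +3.

bis(ethylenediamine)difluoroscandium(III) aquatriazido(glycinato)molybdate(III)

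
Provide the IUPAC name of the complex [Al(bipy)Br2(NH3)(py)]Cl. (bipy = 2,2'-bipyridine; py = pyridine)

The 1 chloride counter-ion carries a total charge of -1, so each complex ion is 1+.
Ligand charges: 1×2,2'-bipyridine (neutral), 1×pyridine (neutral), 2×bromo (-1 each), 1×ammine (neutral); total -2. So Al + (-2) = 1+, giving Al = +3.
Ligands are named alphabetically: ammine before bipyridine before bromo before pyridine.

ammine(2,2'-bipyridine)dibromo(pyridine)aluminium(III) chloride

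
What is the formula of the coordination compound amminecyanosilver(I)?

Ligands: 1 ammine (NH3, neutral), 1 cyano (CN, -1). Ligand charge sum = -1.
With Ag in oxidation state +1, the complex ion is [Ag...].

[Ag(CN)(NH3)]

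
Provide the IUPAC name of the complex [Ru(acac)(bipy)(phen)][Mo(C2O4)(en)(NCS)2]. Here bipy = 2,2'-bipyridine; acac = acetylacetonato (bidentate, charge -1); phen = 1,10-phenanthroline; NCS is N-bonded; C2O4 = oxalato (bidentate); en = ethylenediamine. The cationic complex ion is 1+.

(acetylacetonato)(2,2'-bipyridine)(1,10-phenanthroline)ruthenium(II) (ethylenediamine)diisothiocyanatooxalatomolybdate(III)

Both ions are complex: the cation is named first with the plain metal name, the anion second with the -ate form; each ion's ligands are alphabetised independently.
The complex cation is given as 1+; its ligand charges sum to -1, so Ru = +2.
A 1:1 salt means the anion carries the equal and opposite charge, 1−.
Anion: ligand charges sum to -4; for the ion to be 1−, Mo = +3.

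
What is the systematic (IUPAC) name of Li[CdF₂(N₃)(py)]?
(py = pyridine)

The 1 lithium counter-ion carries a total charge of +1, so each complex ion is 1−.
Ligand charges: 2×fluoro (-1 each), 1×pyridine (neutral), 1×azido (-1 each); total -3. So Cd + (-3) = 1−, giving Cd = +2.
Ligands are named alphabetically: azido before fluoro before pyridine.
The complex ion is anionic, so cadmium takes the -ate form cadmate(II).

lithium azidodifluoro(pyridine)cadmate(II)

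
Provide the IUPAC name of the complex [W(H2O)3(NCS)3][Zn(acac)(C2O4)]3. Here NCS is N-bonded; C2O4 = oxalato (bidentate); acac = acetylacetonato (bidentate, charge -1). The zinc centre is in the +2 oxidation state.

Both ions are complex: the cation is named first with the plain metal name, the anion second with the -ate form; each ion's ligands are alphabetised independently.
Zn is given as +2; the anion's ligand charges sum to -3, so the complex anion is 1−.
With 3 anions per cation, the cation must be 3×1 = 3+.
Cation: ligand charges sum to -3; for the ion to be 3+, W = +6.

triaquatriisothiocyanatotungsten(VI) (acetylacetonato)oxalatozincate(II)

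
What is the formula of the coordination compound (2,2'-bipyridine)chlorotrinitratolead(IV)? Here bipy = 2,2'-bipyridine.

[Pb(bipy)Cl(NO3)3]

Ligands: 3 nitrato (NO3, -1), 1 chloro (Cl, -1), 1 2,2'-bipyridine (bipy, neutral). Ligand charge sum = -4.
With Pb in oxidation state +4, the complex ion is [Pb...].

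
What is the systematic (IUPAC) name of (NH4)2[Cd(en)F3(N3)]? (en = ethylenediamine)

ammonium azido(ethylenediamine)trifluorocadmate(II)

The 2 ammonium counter-ions carry a total charge of +2, so each complex ion is 2−.
Ligand charges: 1×ethylenediamine (neutral), 1×azido (-1 each), 3×fluoro (-1 each); total -4. So Cd + (-4) = 2−, giving Cd = +2.
Ligands are named alphabetically: azido before ethylenediamine before fluoro.
The complex ion is anionic, so cadmium takes the -ate form cadmate(II).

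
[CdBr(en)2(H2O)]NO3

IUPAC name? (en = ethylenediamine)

The 1 nitrate counter-ion carries a total charge of -1, so each complex ion is 1+.
Ligand charges: 1×aqua (neutral), 2×ethylenediamine (neutral), 1×bromo (-1 each); total -1. So Cd + (-1) = 1+, giving Cd = +2.
Ligands are named alphabetically: aqua before bromo before ethylenediamine.

aquabromobis(ethylenediamine)cadmium(II) nitrate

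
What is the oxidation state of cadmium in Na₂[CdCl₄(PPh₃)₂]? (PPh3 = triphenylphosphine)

+2

2 sodium outside the brackets (+1 each) → the complex ion is 2−.
Ligand charges: 2×PPh3 neutral; 4×Cl = -4; sum -4.
Cd + (-4) = 2− ⇒ Cd is +2.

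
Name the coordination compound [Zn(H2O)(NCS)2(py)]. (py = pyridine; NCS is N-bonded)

aquadiisothiocyanato(pyridine)zinc(II)

There is no counter-ion, so the complex is neutral overall.
Ligand charges: 1×pyridine (neutral), 2×isothiocyanato (-1 each), 1×aqua (neutral); total -2. So Zn + (-2) = 0, giving Zn = +2.
Ligands are named alphabetically: aqua before isothiocyanato before pyridine.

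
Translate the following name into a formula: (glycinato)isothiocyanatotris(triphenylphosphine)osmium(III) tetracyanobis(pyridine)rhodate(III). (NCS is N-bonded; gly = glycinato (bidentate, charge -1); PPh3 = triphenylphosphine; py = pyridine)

Cation [Os…]: ligand charges -2, Os(III) ⇒ ion charge 1+.
Anion [Rh…]: ligand charges -4, Rh(III) ⇒ ion charge 1−.

[Os(gly)(NCS)(PPh3)3][Rh(CN)4(py)2]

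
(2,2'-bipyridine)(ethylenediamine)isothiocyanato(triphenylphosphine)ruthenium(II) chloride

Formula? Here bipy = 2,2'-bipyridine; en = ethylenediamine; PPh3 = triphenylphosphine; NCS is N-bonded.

[Ru(bipy)(en)(NCS)(PPh3)]Cl

Ligands: 1 2,2'-bipyridine (bipy, neutral), 1 ethylenediamine (en, neutral), 1 triphenylphosphine (PPh3, neutral), 1 isothiocyanato (NCS, -1). Ligand charge sum = -1.
Charge balance with chloride (-1) requires 1 complex ion per 1 chloride.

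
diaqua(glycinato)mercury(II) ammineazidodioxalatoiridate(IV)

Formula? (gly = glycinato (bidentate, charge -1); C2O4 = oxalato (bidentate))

[Hg(gly)(H2O)2][Ir(C2O4)2(N3)(NH3)]

Cation [Hg…]: ligand charges -1, Hg(II) ⇒ ion charge 1+.
Anion [Ir…]: ligand charges -5, Ir(IV) ⇒ ion charge 1−.
One 1+ cation balances one 1− anion.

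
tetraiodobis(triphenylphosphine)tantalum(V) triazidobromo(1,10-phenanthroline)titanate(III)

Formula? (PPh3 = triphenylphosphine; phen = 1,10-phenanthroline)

Cation [Ta…]: ligand charges -4, Ta(V) ⇒ ion charge 1+.
Anion [Ti…]: ligand charges -4, Ti(III) ⇒ ion charge 1−.

[TaI4(PPh3)2][TiBr(N3)3(phen)]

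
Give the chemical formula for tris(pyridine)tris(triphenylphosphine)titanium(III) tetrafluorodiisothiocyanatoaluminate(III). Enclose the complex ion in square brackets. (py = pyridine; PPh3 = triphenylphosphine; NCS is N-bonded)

[Ti(PPh3)3(py)3][AlF4(NCS)2]

Cation [Ti…]: ligand charges 0, Ti(III) ⇒ ion charge 3+.
Anion [Al…]: ligand charges -6, Al(III) ⇒ ion charge 3−.
One 3+ cation balances one 3− anion.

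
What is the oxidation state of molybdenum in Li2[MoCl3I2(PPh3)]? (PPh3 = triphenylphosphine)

2 lithium outside the brackets (+1 each) → the complex ion is 2−.
Ligand charges: 2×I = -2; 3×Cl = -3; 1×PPh3 neutral; sum -5.
Mo + (-5) = 2− ⇒ Mo is +3.

+3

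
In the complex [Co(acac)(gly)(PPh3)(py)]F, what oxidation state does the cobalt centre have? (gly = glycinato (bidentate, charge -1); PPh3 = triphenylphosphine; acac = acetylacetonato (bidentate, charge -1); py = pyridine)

1 fluoride outside the brackets (-1 each) → the complex ion is 1+.
Ligand charges: 1×gly = -1; 1×PPh3 neutral; 1×acac = -1; 1×py neutral; sum -2.
Co + (-2) = 1+ ⇒ Co is +3.

+3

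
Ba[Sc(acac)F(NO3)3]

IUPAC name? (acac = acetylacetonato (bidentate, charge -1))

The 1 barium counter-ion carries a total charge of +2, so each complex ion is 2−.
Ligand charges: 3×nitrato (-1 each), 1×fluoro (-1 each), 1×acetylacetonato (-1 each); total -5. So Sc + (-5) = 2−, giving Sc = +3.
Ligands are named alphabetically: acetylacetonato before fluoro before nitrato.
The complex ion is anionic, so scandium takes the -ate form scandate(III).

barium (acetylacetonato)fluorotrinitratoscandate(III)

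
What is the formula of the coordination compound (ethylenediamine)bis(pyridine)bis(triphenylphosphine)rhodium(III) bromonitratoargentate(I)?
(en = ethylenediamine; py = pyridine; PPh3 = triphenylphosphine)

Cation [Rh…]: ligand charges 0, Rh(III) ⇒ ion charge 3+.
Anion [Ag…]: ligand charges -2, Ag(I) ⇒ ion charge 1−.
One 3+ cation requires 3 of the 1− anion.

[Rh(en)(PPh3)2(py)2][AgBr(NO3)]3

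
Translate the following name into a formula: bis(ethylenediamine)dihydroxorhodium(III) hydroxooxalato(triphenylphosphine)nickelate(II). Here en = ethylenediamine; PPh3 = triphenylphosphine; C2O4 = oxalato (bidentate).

Cation [Rh…]: ligand charges -2, Rh(III) ⇒ ion charge 1+.
Anion [Ni…]: ligand charges -3, Ni(II) ⇒ ion charge 1−.
One 1+ cation balances one 1− anion.

[Rh(en)2(OH)2][Ni(C2O4)(OH)(PPh3)]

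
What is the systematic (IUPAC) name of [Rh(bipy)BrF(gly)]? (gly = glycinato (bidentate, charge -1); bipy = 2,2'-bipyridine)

(2,2'-bipyridine)bromofluoro(glycinato)rhodium(III)

There is no counter-ion, so the complex is neutral overall.
Ligand charges: 1×glycinato (-1 each), 1×fluoro (-1 each), 1×bromo (-1 each), 1×2,2'-bipyridine (neutral); total -3. So Rh + (-3) = 0, giving Rh = +3.
Ligands are named alphabetically: bipyridine before bromo before fluoro before glycinato.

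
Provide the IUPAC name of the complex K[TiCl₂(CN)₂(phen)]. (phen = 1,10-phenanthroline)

potassium dichlorodicyano(1,10-phenanthroline)titanate(III)

The 1 potassium counter-ion carries a total charge of +1, so each complex ion is 1−.
Ligand charges: 2×cyano (-1 each), 2×chloro (-1 each), 1×1,10-phenanthroline (neutral); total -4. So Ti + (-4) = 1−, giving Ti = +3.
The complex ion is anionic, so titanium takes the -ate form titanate(III).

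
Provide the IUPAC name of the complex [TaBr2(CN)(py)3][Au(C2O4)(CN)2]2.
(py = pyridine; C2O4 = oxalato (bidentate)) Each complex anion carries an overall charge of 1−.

Both ions are complex: the cation is named first with the plain metal name, the anion second with the -ate form; each ion's ligands are alphabetised independently.
The complex anion is given as 1−; its ligand charges sum to -4, so Au = +3.
With 2 anions per cation, the cation must be 2×1 = 2+.
Cation: ligand charges sum to -3; for the ion to be 2+, Ta = +5.

dibromocyanotris(pyridine)tantalum(V) dicyanooxalatoaurate(III)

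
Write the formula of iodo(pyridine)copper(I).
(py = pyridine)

[CuI(py)]

Ligands: 1 iodo (I, -1), 1 pyridine (py, neutral). Ligand charge sum = -1.
With Cu in oxidation state +1, the complex ion is [Cu...].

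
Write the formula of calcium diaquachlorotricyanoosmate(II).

Ca[OsCl(CN)3(H2O)2]

Ligands: 2 aqua (H2O, neutral), 3 cyano (CN, -1), 1 chloro (Cl, -1). Ligand charge sum = -4.
Charge balance with calcium (+2) requires 1 complex ion per 1 calcium.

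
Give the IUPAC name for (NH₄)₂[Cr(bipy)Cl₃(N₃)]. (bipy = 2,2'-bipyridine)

ammonium azido(2,2'-bipyridine)trichlorochromate(II)

The 2 ammonium counter-ions carry a total charge of +2, so each complex ion is 2−.
Ligand charges: 1×2,2'-bipyridine (neutral), 1×azido (-1 each), 3×chloro (-1 each); total -4. So Cr + (-4) = 2−, giving Cr = +2.
Ligands are named alphabetically: azido before bipyridine before chloro.
The complex ion is anionic, so chromium takes the -ate form chromate(II).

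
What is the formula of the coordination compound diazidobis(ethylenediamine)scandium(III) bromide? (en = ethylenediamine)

Ligands: 2 azido (N3, -1), 2 ethylenediamine (en, neutral). Ligand charge sum = -2.
With Sc in oxidation state +3, the complex ion is [Sc...]^1+.
Charge balance with bromide (-1) requires 1 complex ion per 1 bromide.

[Sc(en)2(N3)2]Br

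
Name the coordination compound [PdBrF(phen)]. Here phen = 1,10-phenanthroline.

bromofluoro(1,10-phenanthroline)palladium(II)

There is no counter-ion, so the complex is neutral overall.
Ligand charges: 1×1,10-phenanthroline (neutral), 1×bromo (-1 each), 1×fluoro (-1 each); total -2. So Pd + (-2) = 0, giving Pd = +2.
Ligands are named alphabetically: bromo before fluoro before phenanthroline.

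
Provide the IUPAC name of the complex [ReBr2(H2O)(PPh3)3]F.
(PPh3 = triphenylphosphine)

aquadibromotris(triphenylphosphine)rhenium(III) fluoride

The 1 fluoride counter-ion carries a total charge of -1, so each complex ion is 1+.
Ligand charges: 1×aqua (neutral), 3×triphenylphosphine (neutral), 2×bromo (-1 each); total -2. So Re + (-2) = 1+, giving Re = +3.
Ligands are named alphabetically: aqua before bromo before triphenylphosphine.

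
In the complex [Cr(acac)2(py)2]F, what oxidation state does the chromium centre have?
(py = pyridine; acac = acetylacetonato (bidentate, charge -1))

1 fluoride outside the brackets (-1 each) → the complex ion is 1+.
Ligand charges: 2×py neutral; 2×acac = -2; sum -2.
Cr + (-2) = 1+ ⇒ Cr is +3.

+3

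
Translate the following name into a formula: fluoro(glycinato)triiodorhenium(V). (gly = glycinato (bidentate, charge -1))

[ReF(gly)I3]

Ligands: 3 iodo (I, -1), 1 fluoro (F, -1), 1 glycinato (gly, -1). Ligand charge sum = -5.
With Re in oxidation state +5, the complex ion is [Re...].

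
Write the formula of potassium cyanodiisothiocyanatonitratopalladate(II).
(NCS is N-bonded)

K2[Pd(CN)(NCS)2(NO3)]

Ligands: 1 cyano (CN, -1), 1 nitrato (NO3, -1), 2 isothiocyanato (NCS, -1). Ligand charge sum = -4.
With Pd in oxidation state +2, the complex ion is [Pd...]^2−.
Charge balance with potassium (+1) requires 1 complex ion per 2 potassium.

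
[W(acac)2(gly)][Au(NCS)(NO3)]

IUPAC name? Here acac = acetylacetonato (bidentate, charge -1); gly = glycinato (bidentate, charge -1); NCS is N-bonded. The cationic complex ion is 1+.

bis(acetylacetonato)(glycinato)tungsten(IV) isothiocyanatonitratoaurate(I)

Both ions are complex: the cation is named first with the plain metal name, the anion second with the -ate form; each ion's ligands are alphabetised independently.
The complex cation is given as 1+; its ligand charges sum to -3, so W = +4.
A 1:1 salt means the anion carries the equal and opposite charge, 1−.
Anion: ligand charges sum to -2; for the ion to be 1−, Au = +1.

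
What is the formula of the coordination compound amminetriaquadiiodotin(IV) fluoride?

[Sn(H2O)3I2(NH3)]F2

Ligands: 2 iodo (I, -1), 3 aqua (H2O, neutral), 1 ammine (NH3, neutral). Ligand charge sum = -2.
Charge balance with fluoride (-1) requires 1 complex ion per 2 fluoride.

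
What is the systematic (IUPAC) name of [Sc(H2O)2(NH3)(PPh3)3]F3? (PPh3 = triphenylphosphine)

The 3 fluoride counter-ions carry a total charge of -3, so each complex ion is 3+.
Ligand charges: 3×triphenylphosphine (neutral), 2×aqua (neutral), 1×ammine (neutral); total 0. So Sc + (0) = 3+, giving Sc = +3.
Ligands are named alphabetically: ammine before aqua before triphenylphosphine.

amminediaquatris(triphenylphosphine)scandium(III) fluoride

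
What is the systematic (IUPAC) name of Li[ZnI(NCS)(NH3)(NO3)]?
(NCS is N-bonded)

The 1 lithium counter-ion carries a total charge of +1, so each complex ion is 1−.
Ligand charges: 1×iodo (-1 each), 1×nitrato (-1 each), 1×ammine (neutral), 1×isothiocyanato (-1 each); total -3. So Zn + (-3) = 1−, giving Zn = +2.
Ligands are named alphabetically: ammine before iodo before isothiocyanato before nitrato.
The complex ion is anionic, so zinc takes the -ate form zincate(II).

lithium ammineiodoisothiocyanatonitratozincate(II)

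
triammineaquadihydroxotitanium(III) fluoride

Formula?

[Ti(H2O)(NH3)3(OH)2]F

Ligands: 2 hydroxo (OH, -1), 1 aqua (H2O, neutral), 3 ammine (NH3, neutral). Ligand charge sum = -2.
With Ti in oxidation state +3, the complex ion is [Ti...]^1+.
Charge balance with fluoride (-1) requires 1 complex ion per 1 fluoride.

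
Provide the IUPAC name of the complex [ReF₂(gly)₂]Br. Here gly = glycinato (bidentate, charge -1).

difluorobis(glycinato)rhenium(V) bromide

The 1 bromide counter-ion carries a total charge of -1, so each complex ion is 1+.
Ligand charges: 2×glycinato (-1 each), 2×fluoro (-1 each); total -4. So Re + (-4) = 1+, giving Re = +5.
Ligands are named alphabetically: fluoro before glycinato.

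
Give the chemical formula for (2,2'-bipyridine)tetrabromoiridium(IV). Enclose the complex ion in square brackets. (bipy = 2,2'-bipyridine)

[Ir(bipy)Br4]

Ligands: 1 2,2'-bipyridine (bipy, neutral), 4 bromo (Br, -1). Ligand charge sum = -4.
With Ir in oxidation state +4, the complex ion is [Ir...].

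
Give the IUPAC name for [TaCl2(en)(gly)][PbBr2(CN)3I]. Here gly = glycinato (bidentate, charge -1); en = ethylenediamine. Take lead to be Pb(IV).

dichloro(ethylenediamine)(glycinato)tantalum(V) dibromotricyanoiodoplumbate(IV)

Pb is given as +4; the anion's ligand charges sum to -6, so the complex anion is 2−.
A 1:1 salt means the cation carries the equal and opposite charge, 2+.
Cation: ligand charges sum to -3; for the ion to be 2+, Ta = +5.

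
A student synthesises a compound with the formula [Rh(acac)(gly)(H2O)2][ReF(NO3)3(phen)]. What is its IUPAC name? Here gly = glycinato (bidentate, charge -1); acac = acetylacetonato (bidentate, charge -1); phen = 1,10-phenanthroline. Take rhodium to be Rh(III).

Both ions are complex: the cation is named first with the plain metal name, the anion second with the -ate form; each ion's ligands are alphabetised independently.
Rh is given as +3; the cation's ligand charges sum to -2, so the complex cation is 1+.
A 1:1 salt means the anion carries the equal and opposite charge, 1−.
Anion: ligand charges sum to -4; for the ion to be 1−, Re = +3.

(acetylacetonato)diaqua(glycinato)rhodium(III) fluorotrinitrato(1,10-phenanthroline)rhenate(III)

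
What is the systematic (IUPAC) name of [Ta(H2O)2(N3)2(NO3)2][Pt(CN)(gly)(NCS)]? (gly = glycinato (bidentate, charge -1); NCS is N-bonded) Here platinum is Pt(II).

diaquadiazidodinitratotantalum(V) cyano(glycinato)isothiocyanatoplatinate(II)

Both ions are complex: the cation is named first with the plain metal name, the anion second with the -ate form; each ion's ligands are alphabetised independently.
Pt is given as +2; the anion's ligand charges sum to -3, so the complex anion is 1−.
A 1:1 salt means the cation carries the equal and opposite charge, 1+.
Cation: ligand charges sum to -4; for the ion to be 1+, Ta = +5.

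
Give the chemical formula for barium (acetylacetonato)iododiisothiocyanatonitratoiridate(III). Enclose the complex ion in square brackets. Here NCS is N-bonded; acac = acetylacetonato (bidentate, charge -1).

Ba[Ir(acac)I(NCS)2(NO3)]

Ligands: 2 isothiocyanato (NCS, -1), 1 iodo (I, -1), 1 nitrato (NO3, -1), 1 acetylacetonato (acac, -1). Ligand charge sum = -5.
Charge balance with barium (+2) requires 1 complex ion per 1 barium.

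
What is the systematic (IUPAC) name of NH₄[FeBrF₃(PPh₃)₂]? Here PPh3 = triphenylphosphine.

The 1 ammonium counter-ion carries a total charge of +1, so each complex ion is 1−.
Ligand charges: 3×fluoro (-1 each), 2×triphenylphosphine (neutral), 1×bromo (-1 each); total -4. So Fe + (-4) = 1−, giving Fe = +3.
Ligands are named alphabetically: bromo before fluoro before triphenylphosphine.
The complex ion is anionic, so iron takes the -ate form ferrate(III).

ammonium bromotrifluorobis(triphenylphosphine)ferrate(III)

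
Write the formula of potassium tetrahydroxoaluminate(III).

K[Al(OH)4]

Ligands: 4 hydroxo (OH, -1). Ligand charge sum = -4.
With Al in oxidation state +3, the complex ion is [Al...]^1−.
Charge balance with potassium (+1) requires 1 complex ion per 1 potassium.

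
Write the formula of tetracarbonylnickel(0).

Ligands: 4 carbonyl (CO, neutral). Ligand charge sum = 0.
With Ni in oxidation state 0, the complex ion is [Ni...].

[Ni(CO)4]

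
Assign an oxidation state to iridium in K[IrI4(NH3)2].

+3

1 potassium outside the brackets (+1 each) → the complex ion is 1−.
Ligand charges: 2×NH3 neutral; 4×I = -4; sum -4.
Ir + (-4) = 1− ⇒ Ir is +3.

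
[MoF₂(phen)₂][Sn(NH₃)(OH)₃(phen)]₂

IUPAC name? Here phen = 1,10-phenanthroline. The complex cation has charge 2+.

The complex cation is given as 2+; its ligand charges sum to -2, so Mo = +4.
With 2 anions per cation, each anion must be 2/2 = 1−.
Anion: ligand charges sum to -3; for the ion to be 1−, Sn = +2.

difluorobis(1,10-phenanthroline)molybdenum(IV) amminetrihydroxo(1,10-phenanthroline)stannate(II)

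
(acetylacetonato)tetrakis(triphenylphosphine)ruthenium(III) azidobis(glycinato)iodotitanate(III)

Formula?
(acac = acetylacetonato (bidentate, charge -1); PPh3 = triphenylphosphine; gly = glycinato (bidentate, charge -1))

[Ru(acac)(PPh3)4][Ti(gly)2I(N3)]2

Cation [Ru…]: ligand charges -1, Ru(III) ⇒ ion charge 2+.
Anion [Ti…]: ligand charges -4, Ti(III) ⇒ ion charge 1−.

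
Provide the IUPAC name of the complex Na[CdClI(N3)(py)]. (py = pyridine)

The 1 sodium counter-ion carries a total charge of +1, so each complex ion is 1−.
Ligand charges: 1×pyridine (neutral), 1×chloro (-1 each), 1×iodo (-1 each), 1×azido (-1 each); total -3. So Cd + (-3) = 1−, giving Cd = +2.
Ligands are named alphabetically: azido before chloro before iodo before pyridine.
The complex ion is anionic, so cadmium takes the -ate form cadmate(II).

sodium azidochloroiodo(pyridine)cadmate(II)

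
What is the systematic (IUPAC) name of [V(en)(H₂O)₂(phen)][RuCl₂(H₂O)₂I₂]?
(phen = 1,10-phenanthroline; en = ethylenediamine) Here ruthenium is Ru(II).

Both ions are complex: the cation is named first with the plain metal name, the anion second with the -ate form; each ion's ligands are alphabetised independently.
Ru is given as +2; the anion's ligand charges sum to -4, so the complex anion is 2−.
A 1:1 salt means the cation carries the equal and opposite charge, 2+.
Cation: ligand charges sum to 0; for the ion to be 2+, V = +2.

diaqua(ethylenediamine)(1,10-phenanthroline)vanadium(II) diaquadichlorodiiodoruthenate(II)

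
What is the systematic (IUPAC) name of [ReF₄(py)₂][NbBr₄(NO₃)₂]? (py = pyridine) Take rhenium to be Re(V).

Both ions are complex: the cation is named first with the plain metal name, the anion second with the -ate form; each ion's ligands are alphabetised independently.
Re is given as +5; the cation's ligand charges sum to -4, so the complex cation is 1+.
A 1:1 salt means the anion carries the equal and opposite charge, 1−.
Anion: ligand charges sum to -6; for the ion to be 1−, Nb = +5.

tetrafluorobis(pyridine)rhenium(V) tetrabromodinitratoniobate(V)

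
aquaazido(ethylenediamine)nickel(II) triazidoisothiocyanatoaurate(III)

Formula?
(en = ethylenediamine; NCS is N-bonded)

Cation [Ni…]: ligand charges -1, Ni(II) ⇒ ion charge 1+.
Anion [Au…]: ligand charges -4, Au(III) ⇒ ion charge 1−.
One 1+ cation balances one 1− anion.

[Ni(en)(H2O)(N3)][Au(N3)3(NCS)]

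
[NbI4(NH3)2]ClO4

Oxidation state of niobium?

+5

1 perchlorate outside the brackets (-1 each) → the complex ion is 1+.
Ligand charges: 2×NH3 neutral; 4×I = -4; sum -4.
Nb + (-4) = 1+ ⇒ Nb is +5.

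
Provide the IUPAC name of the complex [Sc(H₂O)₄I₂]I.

tetraaquadiiodoscandium(III) iodide

The 1 iodide counter-ion carries a total charge of -1, so each complex ion is 1+.
Ligand charges: 4×aqua (neutral), 2×iodo (-1 each); total -2. So Sc + (-2) = 1+, giving Sc = +3.
Ligands are named alphabetically: aqua before iodo.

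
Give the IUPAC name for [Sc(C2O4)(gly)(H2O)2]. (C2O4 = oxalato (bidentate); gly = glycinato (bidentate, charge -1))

diaqua(glycinato)oxalatoscandium(III)

There is no counter-ion, so the complex is neutral overall.
Ligand charges: 1×oxalato (-2 each), 1×glycinato (-1 each), 2×aqua (neutral); total -3. So Sc + (-3) = 0, giving Sc = +3.
Ligands are named alphabetically: aqua before glycinato before oxalato.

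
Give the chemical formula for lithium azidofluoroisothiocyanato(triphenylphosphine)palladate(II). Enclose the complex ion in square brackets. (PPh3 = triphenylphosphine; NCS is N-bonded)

Li[PdF(N3)(NCS)(PPh3)]

Ligands: 1 triphenylphosphine (PPh3, neutral), 1 isothiocyanato (NCS, -1), 1 azido (N3, -1), 1 fluoro (F, -1). Ligand charge sum = -3.
With Pd in oxidation state +2, the complex ion is [Pd...]^1−.
Charge balance with lithium (+1) requires 1 complex ion per 1 lithium.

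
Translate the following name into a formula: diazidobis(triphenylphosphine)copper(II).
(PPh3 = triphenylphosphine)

[Cu(N3)2(PPh3)2]

Ligands: 2 triphenylphosphine (PPh3, neutral), 2 azido (N3, -1). Ligand charge sum = -2.
With Cu in oxidation state +2, the complex ion is [Cu...].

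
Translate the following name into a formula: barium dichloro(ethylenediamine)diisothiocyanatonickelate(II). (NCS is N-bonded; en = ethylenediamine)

Ligands: 2 isothiocyanato (NCS, -1), 1 ethylenediamine (en, neutral), 2 chloro (Cl, -1). Ligand charge sum = -4.
With Ni in oxidation state +2, the complex ion is [Ni...]^2−.
Charge balance with barium (+2) requires 1 complex ion per 1 barium.

Ba[NiCl2(en)(NCS)2]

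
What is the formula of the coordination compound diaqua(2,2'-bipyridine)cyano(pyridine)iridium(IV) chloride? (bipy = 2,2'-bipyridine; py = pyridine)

[Ir(bipy)(CN)(H2O)2(py)]Cl3

Ligands: 1 2,2'-bipyridine (bipy, neutral), 1 pyridine (py, neutral), 2 aqua (H2O, neutral), 1 cyano (CN, -1). Ligand charge sum = -1.
With Ir in oxidation state +4, the complex ion is [Ir...]^3+.
Charge balance with chloride (-1) requires 1 complex ion per 3 chloride.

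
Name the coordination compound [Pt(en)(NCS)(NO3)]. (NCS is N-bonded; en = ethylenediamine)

There is no counter-ion, so the complex is neutral overall.
Ligand charges: 1×nitrato (-1 each), 1×isothiocyanato (-1 each), 1×ethylenediamine (neutral); total -2. So Pt + (-2) = 0, giving Pt = +2.
Ligands are named alphabetically: ethylenediamine before isothiocyanato before nitrato.

(ethylenediamine)isothiocyanatonitratoplatinum(II)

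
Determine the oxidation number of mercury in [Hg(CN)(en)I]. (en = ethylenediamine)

No counter-ion: the bracketed complex is neutral.
Ligand charges: 1×CN = -1; 1×I = -1; 1×en neutral; sum -2.
Hg + (-2) = 0 ⇒ Hg is +2.

+2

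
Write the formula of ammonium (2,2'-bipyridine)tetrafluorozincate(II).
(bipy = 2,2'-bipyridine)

Ligands: 4 fluoro (F, -1), 1 2,2'-bipyridine (bipy, neutral). Ligand charge sum = -4.
Charge balance with ammonium (+1) requires 1 complex ion per 2 ammonium.

(NH4)2[Zn(bipy)F4]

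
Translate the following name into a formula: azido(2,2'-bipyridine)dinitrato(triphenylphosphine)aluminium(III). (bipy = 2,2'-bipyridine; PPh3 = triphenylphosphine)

[Al(bipy)(N3)(NO3)2(PPh3)]

Ligands: 1 2,2'-bipyridine (bipy, neutral), 1 triphenylphosphine (PPh3, neutral), 2 nitrato (NO3, -1), 1 azido (N3, -1). Ligand charge sum = -3.
With Al in oxidation state +3, the complex ion is [Al...].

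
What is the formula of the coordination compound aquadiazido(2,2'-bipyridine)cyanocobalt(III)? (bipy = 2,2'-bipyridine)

[Co(bipy)(CN)(H2O)(N3)2]

Ligands: 1 2,2'-bipyridine (bipy, neutral), 1 aqua (H2O, neutral), 2 azido (N3, -1), 1 cyano (CN, -1). Ligand charge sum = -3.
With Co in oxidation state +3, the complex ion is [Co...].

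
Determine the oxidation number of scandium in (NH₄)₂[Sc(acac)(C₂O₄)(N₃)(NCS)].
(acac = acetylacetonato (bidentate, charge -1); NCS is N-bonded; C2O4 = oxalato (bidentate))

+3

2 ammonium outside the brackets (+1 each) → the complex ion is 2−.
Ligand charges: 1×acac = -1; 1×NCS = -1; 1×C2O4 = -2; 1×N3 = -1; sum -5.
Sc + (-5) = 2− ⇒ Sc is +3.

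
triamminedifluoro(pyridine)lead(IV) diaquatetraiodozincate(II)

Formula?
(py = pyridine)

Cation [Pb…]: ligand charges -2, Pb(IV) ⇒ ion charge 2+.
Anion [Zn…]: ligand charges -4, Zn(II) ⇒ ion charge 2−.
One 2+ cation balances one 2− anion.

[PbF2(NH3)3(py)][Zn(H2O)2I4]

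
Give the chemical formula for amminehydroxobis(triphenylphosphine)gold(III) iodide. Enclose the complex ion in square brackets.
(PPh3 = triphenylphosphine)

Ligands: 1 ammine (NH3, neutral), 1 hydroxo (OH, -1), 2 triphenylphosphine (PPh3, neutral). Ligand charge sum = -1.
With Au in oxidation state +3, the complex ion is [Au...]^2+.
Charge balance with iodide (-1) requires 1 complex ion per 2 iodide.

[Au(NH3)(OH)(PPh3)2]I2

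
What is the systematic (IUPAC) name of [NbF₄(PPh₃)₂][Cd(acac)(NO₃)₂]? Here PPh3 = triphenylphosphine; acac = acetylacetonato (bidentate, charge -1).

tetrafluorobis(triphenylphosphine)niobium(V) (acetylacetonato)dinitratocadmate(II)

Cadmium is always +2 in its complexes; the anion's ligand charges sum to -3, so the complex anion is 1−.
A 1:1 salt means the cation carries the equal and opposite charge, 1+.
Cation: ligand charges sum to -4; for the ion to be 1+, Nb = +5.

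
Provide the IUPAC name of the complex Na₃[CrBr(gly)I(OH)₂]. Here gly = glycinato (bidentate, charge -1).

sodium bromo(glycinato)dihydroxoiodochromate(II)

The 3 sodium counter-ions carry a total charge of +3, so each complex ion is 3−.
Ligand charges: 1×glycinato (-1 each), 1×iodo (-1 each), 2×hydroxo (-1 each), 1×bromo (-1 each); total -5. So Cr + (-5) = 3−, giving Cr = +2.
The complex ion is anionic, so chromium takes the -ate form chromate(II).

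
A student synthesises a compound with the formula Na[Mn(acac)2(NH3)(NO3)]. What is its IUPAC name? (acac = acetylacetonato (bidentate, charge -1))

sodium bis(acetylacetonato)amminenitratomanganate(II)

The 1 sodium counter-ion carries a total charge of +1, so each complex ion is 1−.
Ligand charges: 1×nitrato (-1 each), 1×ammine (neutral), 2×acetylacetonato (-1 each); total -3. So Mn + (-3) = 1−, giving Mn = +2.
The complex ion is anionic, so manganese takes the -ate form manganate(II).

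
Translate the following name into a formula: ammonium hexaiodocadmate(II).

(NH4)4[CdI6]

Ligands: 6 iodo (I, -1). Ligand charge sum = -6.
With Cd in oxidation state +2, the complex ion is [Cd...]^4−.
Charge balance with ammonium (+1) requires 1 complex ion per 4 ammonium.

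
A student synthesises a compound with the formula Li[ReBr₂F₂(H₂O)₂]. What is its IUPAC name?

lithium diaquadibromodifluororhenate(III)

The 1 lithium counter-ion carries a total charge of +1, so each complex ion is 1−.
Ligand charges: 2×aqua (neutral), 2×bromo (-1 each), 2×fluoro (-1 each); total -4. So Re + (-4) = 1−, giving Re = +3.
Ligands are named alphabetically: aqua before bromo before fluoro.
The complex ion is anionic, so rhenium takes the -ate form rhenate(III).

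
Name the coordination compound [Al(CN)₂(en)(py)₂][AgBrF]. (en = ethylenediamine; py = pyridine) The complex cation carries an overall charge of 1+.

dicyano(ethylenediamine)bis(pyridine)aluminium(III) bromofluoroargentate(I)

Both ions are complex: the cation is named first with the plain metal name, the anion second with the -ate form; each ion's ligands are alphabetised independently.
The complex cation is given as 1+; its ligand charges sum to -2, so Al = +3.
A 1:1 salt means the anion carries the equal and opposite charge, 1−.
Anion: ligand charges sum to -2; for the ion to be 1−, Ag = +1.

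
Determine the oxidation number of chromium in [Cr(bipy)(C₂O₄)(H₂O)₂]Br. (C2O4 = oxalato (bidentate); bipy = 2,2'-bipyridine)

+3

1 bromide outside the brackets (-1 each) → the complex ion is 1+.
Ligand charges: 1×C2O4 = -2; 1×bipy neutral; 2×H2O neutral; sum -2.
Cr + (-2) = 1+ ⇒ Cr is +3.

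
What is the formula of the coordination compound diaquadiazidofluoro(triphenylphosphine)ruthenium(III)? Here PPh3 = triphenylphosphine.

Ligands: 1 fluoro (F, -1), 2 azido (N3, -1), 2 aqua (H2O, neutral), 1 triphenylphosphine (PPh3, neutral). Ligand charge sum = -3.
With Ru in oxidation state +3, the complex ion is [Ru...].

[RuF(H2O)2(N3)2(PPh3)]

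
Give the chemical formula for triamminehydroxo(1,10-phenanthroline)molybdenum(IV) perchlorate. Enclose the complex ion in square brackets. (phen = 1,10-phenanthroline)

[Mo(NH3)3(OH)(phen)](ClO4)3

Ligands: 1 hydroxo (OH, -1), 1 1,10-phenanthroline (phen, neutral), 3 ammine (NH3, neutral). Ligand charge sum = -1.
Charge balance with perchlorate (-1) requires 1 complex ion per 3 perchlorate.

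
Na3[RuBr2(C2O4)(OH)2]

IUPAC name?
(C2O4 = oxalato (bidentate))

sodium dibromodihydroxooxalatoruthenate(III)

The 3 sodium counter-ions carry a total charge of +3, so each complex ion is 3−.
Ligand charges: 2×hydroxo (-1 each), 1×oxalato (-2 each), 2×bromo (-1 each); total -6. So Ru + (-6) = 3−, giving Ru = +3.
Ligands are named alphabetically: bromo before hydroxo before oxalato.
The complex ion is anionic, so ruthenium takes the -ate form ruthenate(III).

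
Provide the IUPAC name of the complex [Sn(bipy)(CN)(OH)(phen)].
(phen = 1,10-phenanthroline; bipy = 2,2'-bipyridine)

(2,2'-bipyridine)cyanohydroxo(1,10-phenanthroline)tin(II)

There is no counter-ion, so the complex is neutral overall.
Ligand charges: 1×1,10-phenanthroline (neutral), 1×hydroxo (-1 each), 1×2,2'-bipyridine (neutral), 1×cyano (-1 each); total -2. So Sn + (-2) = 0, giving Sn = +2.
Ligands are named alphabetically: bipyridine before cyano before hydroxo before phenanthroline.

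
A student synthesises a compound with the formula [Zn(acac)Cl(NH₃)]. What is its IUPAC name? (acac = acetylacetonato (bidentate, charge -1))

There is no counter-ion, so the complex is neutral overall.
Ligand charges: 1×acetylacetonato (-1 each), 1×chloro (-1 each), 1×ammine (neutral); total -2. So Zn + (-2) = 0, giving Zn = +2.
Ligands are named alphabetically: acetylacetonato before ammine before chloro.

(acetylacetonato)amminechlorozinc(II)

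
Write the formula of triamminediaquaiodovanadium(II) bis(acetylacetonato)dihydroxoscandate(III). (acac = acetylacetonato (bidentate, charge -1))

Cation [V…]: ligand charges -1, V(II) ⇒ ion charge 1+.
Anion [Sc…]: ligand charges -4, Sc(III) ⇒ ion charge 1−.
One 1+ cation balances one 1− anion.

[V(H2O)2I(NH3)3][Sc(acac)2(OH)2]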